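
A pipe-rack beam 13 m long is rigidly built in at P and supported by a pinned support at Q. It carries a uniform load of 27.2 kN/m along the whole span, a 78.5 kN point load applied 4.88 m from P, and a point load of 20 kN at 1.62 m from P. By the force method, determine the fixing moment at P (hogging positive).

Choose R_Q as the redundant. The primary structure is the cantilever fixed at P.
Downward deflection at the released point Q due to the loads:
  UDL 27.2: wL⁴/(8EI) = 97107/EI
  point load 78.5 at a = 4.88: Pa²(3L − a)/(6EI) = 10631/EI
  point load 20 at a = 1.62: Pa²(3L − a)/(6EI) = 327/EI
  δ_0 = 108065/EI
Tip deflection under a unit load at Q: L³/(3EI) = 732.3/EI.
Compatibility at Q: δ_0 − R_Q·δ_{QQ} = 0, so R_Q = 108065/732.3 = 147.6 kN.
Moment equilibrium about P: M_P = Σ(load moments about P) − R_Q·L = 2714 − 147.6×13 = 795.6 kN·m.

M_P = 795.6 kN·m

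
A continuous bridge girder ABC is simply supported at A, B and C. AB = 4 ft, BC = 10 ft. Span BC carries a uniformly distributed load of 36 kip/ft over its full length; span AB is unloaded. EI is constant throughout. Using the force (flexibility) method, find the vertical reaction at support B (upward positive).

R_B = 292.5 kip

Insert a hinge at B; M_B is the redundant, and each span becomes simply supported.
Rotations at B on the released spans (each span's end-slope, ×1/EI):
  span BC: UDL 36: wL³/(24EI) = 1500/EI
  relative rotation θ_0 = (0 + 1500)/EI = 1500/EI
A unit hogging moment at B produces rotation L₁/(3EI) + L₂/(3EI) = 4.667/EI.
Slope continuity at B: θ_0 = M_B·4.667/EI, so M_B = 1500/4.667 = 321.4 kip·ft (hogging).
Span AB, ΣM about A with M_B applied at B: R_B^{AB}·4 = 0 + 321.4, so R_B^{AB} = 80.36 kip and R_A = 0 − 80.36 = -80.36 kip.
Span BC, ΣM about C: R_B^{BC}·10 = 1800 + 321.4, so R_B^{BC} = 212.1 kip and R_C = 360 − 212.1 = 147.9 kip.
R_B = 80.36 + 212.1 = 292.5 kip.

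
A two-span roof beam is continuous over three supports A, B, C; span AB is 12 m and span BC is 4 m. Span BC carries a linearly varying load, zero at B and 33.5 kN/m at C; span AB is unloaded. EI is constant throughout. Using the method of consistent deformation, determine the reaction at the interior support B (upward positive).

Take M_B as the redundant. Released structure: two simple spans AB and BC with a hinge at B.
Discontinuity in slope at B on the released structure — sum the simple-span end rotations:
  span BC: triangular load, peak 33.5: 7w₀L³/(360EI) = 41.69/EI
  relative rotation θ_0 = (0 + 41.69)/EI = 41.69/EI
A unit hogging moment at B produces rotation L₁/(3EI) + L₂/(3EI) = 5.333/EI.
Slope continuity at B: θ_0 = M_B·5.333/EI, so M_B = 41.69/5.333 = 7.817 kN·m (hogging).
Span AB, ΣM about A with M_B applied at B: R_B^{AB}·12 = 0 + 7.817, so R_B^{AB} = 0.6514 kN and R_A = 0 − 0.6514 = -0.6514 kN.
Span BC, ΣM about C: R_B^{BC}·4 = 89.33 + 7.817, so R_B^{BC} = 24.29 kN and R_C = 67 − 24.29 = 42.71 kN.
R_B = 0.6514 + 24.29 = 24.94 kN.

R_B = 24.94 kN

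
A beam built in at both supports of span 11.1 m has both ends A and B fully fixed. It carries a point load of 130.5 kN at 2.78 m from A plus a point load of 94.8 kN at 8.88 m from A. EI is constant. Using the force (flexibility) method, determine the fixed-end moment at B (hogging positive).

M_B = 202.8 kN·m

Release both end moments; the primary structure is a simply-supported span AB with redundants M_A and M_B.
End rotations of the released simple span under the applied load (×1/EI):
  at A: point load 130.5 at a = 2.78: Pab(L + b)/(6LEI) = 880.1/EI
  at B: point load 130.5 at a = 2.78: Pab(L + a)/(6LEI) = 629.1/EI
  at A: point load 94.8 at a = 8.88: Pab(L + b)/(6LEI) = 373.8/EI
  at B: point load 94.8 at a = 8.88: Pab(L + a)/(6LEI) = 560.7/EI
  θ_A0 = 1254/EI,  θ_B0 = 1190/EI
Flexibility coefficients: a unit moment at one end gives L/(3EI) there and L/(6EI) at the far end, so f₁₁ = f₂₂ = 3.7/EI and f₁₂ = f₂₁ = 1.85/EI.
Compatibility — zero rotation at each built-in end:
  3.7 M_A + 1.85 M_B = 1254
  1.85 M_A + 3.7 M_B = 1190
Solving the pair gives M_A = 237.5 kN·m and M_B = 202.8 kN·m (hogging).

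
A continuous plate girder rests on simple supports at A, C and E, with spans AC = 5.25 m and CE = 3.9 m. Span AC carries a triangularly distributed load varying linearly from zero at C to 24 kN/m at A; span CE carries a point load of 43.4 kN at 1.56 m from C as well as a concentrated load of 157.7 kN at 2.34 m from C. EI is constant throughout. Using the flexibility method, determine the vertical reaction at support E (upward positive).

R_E = 91.46 kN

Insert a hinge at C; M_C is the redundant, and each span becomes simply supported.
End slopes at the hinge C, treating each span as simply supported:
  span AC: triangular load, peak 24: 7w₀L³/(360EI) = 67.53/EI
  span CE: point load 43.4 at a = 1.56: Pab(L + b)/(6LEI) = 42.25/EI
  span CE: point load 157.7 at a = 2.34: Pab(L + b)/(6LEI) = 134.3/EI
  relative rotation θ_0 = (67.53 + 176.6)/EI = 244.1/EI
A unit hogging moment at C produces rotation L₁/(3EI) + L₂/(3EI) = 3.05/EI.
Compatibility: M_C·(L₁+L₂)/(3EI) = θ_0, giving M_C = 80.03 kN·m (hogging).
Span CE, ΣM about E: R_C^{CE}·3.9 = 347.6 + 80.03, so R_C^{CE} = 109.6 kN and R_E = 201.1 − 109.6 = 91.46 kN.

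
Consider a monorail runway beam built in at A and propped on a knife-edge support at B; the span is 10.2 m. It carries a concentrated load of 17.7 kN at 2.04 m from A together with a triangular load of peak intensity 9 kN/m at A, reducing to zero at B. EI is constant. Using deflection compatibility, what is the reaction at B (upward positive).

Release the roller at B. Primary structure: cantilever fixed at A.
Deflection at B on the released cantilever, summing each load's contribution:
  point load 17.7 at a = 2.04: Pa²(3L − a)/(6EI) = 350.6/EI
  triangular load, peak 9 at the fixed end: w₀L⁴/(30EI) = 3247/EI
  δ_0 = 3598/EI
Flexibility coefficient — unit upward force at B: δ_{BB} = L³/(3EI) = 353.7/EI.
Compatibility at B: δ_0 − R_B·δ_{BB} = 0, so R_B = 3598/353.7 = 10.17 kN.

R_B = 10.17 kN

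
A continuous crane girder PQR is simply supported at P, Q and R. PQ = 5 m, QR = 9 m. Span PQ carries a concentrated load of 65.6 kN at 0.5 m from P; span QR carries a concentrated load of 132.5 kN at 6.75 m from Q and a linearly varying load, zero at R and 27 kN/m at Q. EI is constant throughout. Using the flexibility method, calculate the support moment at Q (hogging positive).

M_Q = 189.4 kN·m

Insert a hinge at Q; M_Q is the redundant, and each span becomes simply supported.
Rotations at Q on the released spans (each span's end-slope, ×1/EI):
  span PQ: point load 65.6 at a = 0.5: Pab(L + a)/(6LEI) = 27.06/EI
  span QR: point load 132.5 at a = 6.75: Pab(L + b)/(6LEI) = 419.2/EI
  span QR: triangular load, peak 27: w₀L³/(45EI) = 437.4/EI
  relative rotation θ_0 = (27.06 + 856.6)/EI = 883.7/EI
A unit hogging moment at Q produces rotation L₁/(3EI) + L₂/(3EI) = 4.667/EI.
Compatibility: M_Q·(L₁+L₂)/(3EI) = θ_0, giving M_Q = 189.4 kN·m (hogging).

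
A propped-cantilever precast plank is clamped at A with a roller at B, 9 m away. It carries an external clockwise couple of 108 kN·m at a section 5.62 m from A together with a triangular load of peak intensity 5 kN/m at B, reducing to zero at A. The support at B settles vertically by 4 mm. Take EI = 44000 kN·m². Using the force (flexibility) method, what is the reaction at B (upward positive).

Remove the prop at B; the released (primary) structure is a cantilever built in at A.
Primary-structure tip deflection at B by superposition:
  clockwise couple 108 at a = 5.62: M₀a(2L − a)/(2EI) = 3757/EI
  triangular load, peak 5 at the free end: 11w₀L⁴/(120EI) = 3007/EI
  δ_0 = 6764/EI
Tip deflection under a unit load at B: L³/(3EI) = 243/EI.
With EI = 44000 kN·m²: δ_0 = 0.15373 m and δ_{BB} = 0.005523 m/kN.
Compatibility — the beam at B must follow the support down by 0.004 m: δ_0 − R_B·δ_{BB} = 0.004, so R_B = (0.15373 − 0.004)/0.005523 = 27.11 kN.

R_B = 27.11 kN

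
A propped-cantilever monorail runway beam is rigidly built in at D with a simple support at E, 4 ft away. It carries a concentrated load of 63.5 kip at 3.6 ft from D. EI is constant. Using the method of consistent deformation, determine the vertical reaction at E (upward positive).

Choose R_E as the redundant. The primary structure is the cantilever fixed at D.
Primary-structure tip deflection at E by superposition:
  point load 63.5 at a = 3.6: Pa²(3L − a)/(6EI) = 1152/EI
Tip deflection under a unit load at E: L³/(3EI) = 21.33/EI.
The prop prevents deflection at E: R_E = δ_0/δ_{EE} = 1152/21.33 = 54.01 kip.

R_E = 54.01 kip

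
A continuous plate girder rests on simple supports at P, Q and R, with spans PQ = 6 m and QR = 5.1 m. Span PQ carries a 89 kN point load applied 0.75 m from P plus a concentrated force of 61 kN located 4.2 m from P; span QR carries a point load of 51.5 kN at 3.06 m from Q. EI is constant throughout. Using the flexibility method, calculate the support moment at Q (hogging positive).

Take M_Q as the redundant. Released structure: two simple spans PQ and QR with a hinge at Q.
Rotations at Q on the released spans (each span's end-slope, ×1/EI):
  span PQ: point load 89 at a = 0.75: Pab(L + a)/(6LEI) = 65.71/EI
  span PQ: point load 61 at a = 4.2: Pab(L + a)/(6LEI) = 130.7/EI
  span QR: point load 51.5 at a = 3.06: Pab(L + b)/(6LEI) = 75.01/EI
  relative rotation θ_0 = (196.4 + 75.01)/EI = 271.4/EI
A unit hogging moment at Q produces rotation L₁/(3EI) + L₂/(3EI) = 3.7/EI.
Compatibility: M_Q·(L₁+L₂)/(3EI) = θ_0, giving M_Q = 73.35 kN·m (hogging).

M_Q = 73.35 kN·m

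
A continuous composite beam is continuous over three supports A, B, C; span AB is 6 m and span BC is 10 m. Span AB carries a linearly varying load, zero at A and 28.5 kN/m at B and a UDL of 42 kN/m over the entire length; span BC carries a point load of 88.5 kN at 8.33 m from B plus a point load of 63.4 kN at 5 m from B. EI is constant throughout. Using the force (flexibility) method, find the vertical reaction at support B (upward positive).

Insert a hinge at B; M_B is the redundant, and each span becomes simply supported.
Discontinuity in slope at B on the released structure — sum the simple-span end rotations:
  span AB: triangular load, peak 28.5: w₀L³/(45EI) = 136.8/EI
  span AB: UDL 42: wL³/(24EI) = 378/EI
  span BC: point load 88.5 at a = 8.33: Pab(L + b)/(6LEI) = 239.5/EI
  span BC: point load 63.4 at a = 5: Pab(L + b)/(6LEI) = 396.2/EI
  relative rotation θ_0 = (514.8 + 635.7)/EI = 1151/EI
A unit hogging moment at B produces rotation L₁/(3EI) + L₂/(3EI) = 5.333/EI.
Slope continuity at B: θ_0 = M_B·5.333/EI, so M_B = 1151/5.333 = 215.7 kN·m (hogging).
Span AB, ΣM about A with M_B applied at B: R_B^{AB}·6 = 1098 + 215.7, so R_B^{AB} = 219 kN and R_A = 337.5 − 219 = 118.5 kN.
Span BC, ΣM about C: R_B^{BC}·10 = 464.8 + 215.7, so R_B^{BC} = 68.05 kN and R_C = 151.9 − 68.05 = 83.85 kN.
R_B = 219 + 68.05 = 287 kN.

R_B = 287 kN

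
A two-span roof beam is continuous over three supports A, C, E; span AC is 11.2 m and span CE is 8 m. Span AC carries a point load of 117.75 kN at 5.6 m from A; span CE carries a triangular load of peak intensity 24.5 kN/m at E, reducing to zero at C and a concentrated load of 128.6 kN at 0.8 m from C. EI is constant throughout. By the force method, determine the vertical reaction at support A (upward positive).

R_A = 39.32 kN

Take M_C as the redundant. Released structure: two simple spans AC and CE with a hinge at C.
End slopes at the hinge C, treating each span as simply supported:
  span AC: point load 117.75 at a = 5.6: Pab(L + a)/(6LEI) = 923.2/EI
  span CE: triangular load, peak 24.5: 7w₀L³/(360EI) = 243.9/EI
  span CE: point load 128.6 at a = 0.8: Pab(L + b)/(6LEI) = 234.6/EI
  relative rotation θ_0 = (923.2 + 478.5)/EI = 1402/EI
A unit hogging moment at C produces rotation L₁/(3EI) + L₂/(3EI) = 6.4/EI.
Compatibility: M_C·(L₁+L₂)/(3EI) = θ_0, giving M_C = 219 kN·m (hogging).
Span AC, ΣM about A with M_C applied at C: R_C^{AC}·11.2 = 659.4 + 219, so R_C^{AC} = 78.43 kN and R_A = 117.8 − 78.43 = 39.32 kN.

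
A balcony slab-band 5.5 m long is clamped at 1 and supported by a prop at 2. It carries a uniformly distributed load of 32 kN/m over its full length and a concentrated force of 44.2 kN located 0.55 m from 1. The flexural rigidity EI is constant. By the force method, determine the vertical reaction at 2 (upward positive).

R_2 = 66.64 kN

Release the roller at 2. Primary structure: cantilever fixed at 1.
Deflection at 2 on the released cantilever, summing each load's contribution:
  UDL 32: wL⁴/(8EI) = 3660/EI
  point load 44.2 at a = 0.55: Pa²(3L − a)/(6EI) = 35.54/EI
  δ_0 = 3696/EI
Tip deflection under a unit load at 2: L³/(3EI) = 55.46/EI.
Compatibility at 2: δ_0 − R_2·δ_{22} = 0, so R_2 = 3696/55.46 = 66.64 kN.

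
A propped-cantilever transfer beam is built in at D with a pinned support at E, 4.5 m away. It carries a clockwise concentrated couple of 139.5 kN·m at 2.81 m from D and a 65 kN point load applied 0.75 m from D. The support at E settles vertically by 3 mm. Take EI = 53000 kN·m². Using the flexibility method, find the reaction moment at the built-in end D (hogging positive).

Take the reaction at E as the redundant and release it; the primary structure is a cantilever fixed at D.
Deflection at E on the released cantilever, summing each load's contribution:
  clockwise couple 139.5 at a = 2.81: M₀a(2L − a)/(2EI) = 1213/EI
  point load 65 at a = 0.75: Pa²(3L − a)/(6EI) = 77.7/EI
  δ_0 = 1291/EI
Flexibility coefficient — unit upward force at E: δ_{EE} = L³/(3EI) = 30.38/EI.
With EI = 53000 kN·m²: δ_0 = 0.024357 m and δ_{EE} = 0.000573 m/kN.
Compatibility — the beam at E must follow the support down by 0.003 m: δ_0 − R_E·δ_{EE} = 0.003, so R_E = (0.024357 − 0.003)/0.000573 = 37.26 kN.
Moment equilibrium about D: M_D = Σ(load moments about D) − R_E·L = 188.2 − 37.26×4.5 = 20.56 kN·m.

M_D = 20.56 kN·m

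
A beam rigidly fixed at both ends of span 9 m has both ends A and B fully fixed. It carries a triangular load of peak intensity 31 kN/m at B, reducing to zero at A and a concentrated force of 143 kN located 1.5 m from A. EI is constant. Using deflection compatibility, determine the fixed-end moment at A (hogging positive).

M_A = 232.7 kN·m

Take the two fixed-end moments M_A, M_B as redundants; the released structure is the simple span AB.
Simple-span end rotations at A and B under the given loads:
  at A: triangular load, peak 31: 7w₀L³/(360EI) = 439.4/EI
  at B: triangular load, peak 31: w₀L³/(45EI) = 502.2/EI
  at A: point load 143 at a = 1.5: Pab(L + b)/(6LEI) = 491.6/EI
  at B: point load 143 at a = 1.5: Pab(L + a)/(6LEI) = 312.8/EI
  θ_A0 = 931/EI,  θ_B0 = 815/EI
Flexibility coefficients: a unit moment at one end gives L/(3EI) there and L/(6EI) at the far end, so f₁₁ = f₂₂ = 3/EI and f₁₂ = f₂₁ = 1.5/EI.
Compatibility — zero rotation at each built-in end:
  3 M_A + 1.5 M_B = 931
  1.5 M_A + 3 M_B = 815
Solving the pair gives M_A = 232.7 kN·m and M_B = 155.3 kN·m (hogging).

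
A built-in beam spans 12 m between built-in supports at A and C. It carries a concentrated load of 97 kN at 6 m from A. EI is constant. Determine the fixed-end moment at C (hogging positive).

Release both end moments; the primary structure is a simply-supported span AC with redundants M_A and M_C.
End rotations of the released simple span under the applied load (×1/EI):
  at A: point load 97 at a = 6: Pab(L + b)/(6LEI) = 873/EI
  at C: point load 97 at a = 6: Pab(L + a)/(6LEI) = 873/EI
  θ_A0 = 873/EI,  θ_C0 = 873/EI
Flexibility coefficients: a unit moment at one end gives L/(3EI) there and L/(6EI) at the far end, so f₁₁ = f₂₂ = 4/EI and f₁₂ = f₂₁ = 2/EI.
Compatibility — zero rotation at each built-in end:
  4 M_A + 2 M_C = 873
  2 M_A + 4 M_C = 873
Solving the pair gives M_A = 145.5 kN·m and M_C = 145.5 kN·m (hogging).

M_C = 145.5 kN·m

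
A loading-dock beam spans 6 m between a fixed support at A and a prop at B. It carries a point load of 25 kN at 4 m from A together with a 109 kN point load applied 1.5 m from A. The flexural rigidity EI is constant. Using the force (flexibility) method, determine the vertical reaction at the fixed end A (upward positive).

R_A = 111.7 kN

Remove the prop at B; the released (primary) structure is a cantilever built in at A.
Free-end deflection of the primary structure under the applied loading (downward +):
  point load 25 at a = 4: Pa²(3L − a)/(6EI) = 933.3/EI
  point load 109 at a = 1.5: Pa²(3L − a)/(6EI) = 674.4/EI
  δ_0 = 1608/EI
Tip deflection under a unit load at B: L³/(3EI) = 72/EI.
The prop prevents deflection at B: R_B = δ_0/δ_{BB} = 1608/72 = 22.33 kN.
Vertical equilibrium: R_A = ΣP − R_B = 134 − 22.33 = 111.7 kN.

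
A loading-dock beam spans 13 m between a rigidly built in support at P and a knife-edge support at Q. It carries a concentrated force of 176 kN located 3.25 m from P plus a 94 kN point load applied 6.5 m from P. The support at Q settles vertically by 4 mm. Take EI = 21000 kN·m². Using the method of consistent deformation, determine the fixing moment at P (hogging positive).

Release the roller at Q. Primary structure: cantilever fixed at P.
Free-end deflection of the primary structure under the applied loading (downward +):
  point load 176 at a = 3.25: Pa²(3L − a)/(6EI) = 11077/EI
  point load 94 at a = 6.5: Pa²(3L − a)/(6EI) = 21512/EI
  δ_0 = 32589/EI
Tip deflection under a unit load at Q: L³/(3EI) = 732.3/EI.
With EI = 21000 kN·m²: δ_0 = 1.5518 m and δ_{QQ} = 0.034873 m/kN.
Compatibility — the beam at Q must follow the support down by 0.004 m: δ_0 − R_Q·δ_{QQ} = 0.004, so R_Q = (1.5518 − 0.004)/0.034873 = 44.39 kN.
Moment equilibrium about P: M_P = Σ(load moments about P) − R_Q·L = 1183 − 44.39×13 = 606 kN·m.

M_P = 606 kN·m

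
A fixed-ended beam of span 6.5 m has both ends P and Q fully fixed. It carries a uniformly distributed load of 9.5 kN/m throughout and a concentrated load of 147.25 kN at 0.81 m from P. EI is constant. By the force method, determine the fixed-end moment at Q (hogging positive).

M_Q = 46.46 kN·m

Take the two fixed-end moments M_P, M_Q as redundants; the released structure is the simple span PQ.
On the primary (simply-supported) span, the end slopes from the loading are:
  at P: UDL 9.5: wL³/(24EI) = 108.7/EI
  at Q: UDL 9.5: wL³/(24EI) = 108.7/EI
  at P: point load 147.25 at a = 0.81: Pab(L + b)/(6LEI) = 212.1/EI
  at Q: point load 147.25 at a = 0.81: Pab(L + a)/(6LEI) = 127.2/EI
  θ_P0 = 320.8/EI,  θ_Q0 = 235.9/EI
Flexibility coefficients: a unit moment at one end gives L/(3EI) there and L/(6EI) at the far end, so f₁₁ = f₂₂ = 2.167/EI and f₁₂ = f₂₁ = 1.083/EI.
Compatibility — zero rotation at each built-in end:
  2.167 M_P + 1.083 M_Q = 320.8
  1.083 M_P + 2.167 M_Q = 235.9
Solving the pair gives M_P = 124.8 kN·m and M_Q = 46.46 kN·m (hogging).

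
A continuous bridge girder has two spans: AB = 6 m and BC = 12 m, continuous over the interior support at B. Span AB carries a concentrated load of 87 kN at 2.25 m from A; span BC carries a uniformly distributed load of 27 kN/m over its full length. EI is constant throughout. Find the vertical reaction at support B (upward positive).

R_B = 282.6 kN

Take M_B as the redundant. Released structure: two simple spans AB and BC with a hinge at B.
End slopes at the hinge B, treating each span as simply supported:
  span AB: point load 87 at a = 2.25: Pab(L + a)/(6LEI) = 168.2/EI
  span BC: UDL 27: wL³/(24EI) = 1944/EI
  relative rotation θ_0 = (168.2 + 1944)/EI = 2112/EI
A unit hogging moment at B produces rotation L₁/(3EI) + L₂/(3EI) = 6/EI.
Compatibility: M_B·(L₁+L₂)/(3EI) = θ_0, giving M_B = 352 kN·m (hogging).
Span AB, ΣM about A with M_B applied at B: R_B^{AB}·6 = 195.8 + 352, so R_B^{AB} = 91.3 kN and R_A = 87 − 91.3 = -4.298 kN.
Span BC, ΣM about C: R_B^{BC}·12 = 1944 + 352, so R_B^{BC} = 191.3 kN and R_C = 324 − 191.3 = 132.7 kN.
R_B = 91.3 + 191.3 = 282.6 kN.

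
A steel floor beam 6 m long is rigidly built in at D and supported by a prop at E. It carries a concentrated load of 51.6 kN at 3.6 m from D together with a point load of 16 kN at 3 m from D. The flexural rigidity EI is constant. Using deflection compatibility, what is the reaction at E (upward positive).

R_E = 27.29 kN

Take the reaction at E as the redundant and release it; the primary structure is a cantilever fixed at D.
Deflection at E on the released cantilever, summing each load's contribution:
  point load 51.6 at a = 3.6: Pa²(3L − a)/(6EI) = 1605/EI
  point load 16 at a = 3: Pa²(3L − a)/(6EI) = 360/EI
  δ_0 = 1965/EI
Flexibility coefficient — unit upward force at E: δ_{EE} = L³/(3EI) = 72/EI.
Compatibility at E: δ_0 − R_E·δ_{EE} = 0, so R_E = 1965/72 = 27.29 kN.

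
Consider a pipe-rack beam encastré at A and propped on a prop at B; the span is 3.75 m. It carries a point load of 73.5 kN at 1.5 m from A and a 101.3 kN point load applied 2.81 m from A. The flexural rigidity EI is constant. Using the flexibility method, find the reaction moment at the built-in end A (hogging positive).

Choose R_B as the redundant. The primary structure is the cantilever fixed at A.
Primary-structure tip deflection at B by superposition:
  point load 73.5 at a = 1.5: Pa²(3L − a)/(6EI) = 268.7/EI
  point load 101.3 at a = 2.81: Pa²(3L − a)/(6EI) = 1125/EI
  δ_0 = 1394/EI
Tip deflection under a unit load at B: L³/(3EI) = 17.58/EI.
The prop prevents deflection at B: R_B = δ_0/δ_{BB} = 1394/17.58 = 79.3 kN.
Moment equilibrium about A: M_A = Σ(load moments about A) − R_B·L = 394.9 − 79.3×3.75 = 97.54 kN·m.

M_A = 97.54 kN·m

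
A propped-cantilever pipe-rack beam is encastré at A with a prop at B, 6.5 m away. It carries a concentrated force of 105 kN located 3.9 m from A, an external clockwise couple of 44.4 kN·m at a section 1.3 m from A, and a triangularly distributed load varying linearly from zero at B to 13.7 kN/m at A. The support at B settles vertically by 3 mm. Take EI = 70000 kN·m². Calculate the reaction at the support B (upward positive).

Take the reaction at B as the redundant and release it; the primary structure is a cantilever fixed at A.
Downward deflection at the released point B due to the loads:
  point load 105 at a = 3.9: Pa²(3L − a)/(6EI) = 4152/EI
  clockwise couple 44.4 at a = 1.3: M₀a(2L − a)/(2EI) = 337.7/EI
  triangular load, peak 13.7 at the fixed end: w₀L⁴/(30EI) = 815.2/EI
  δ_0 = 5305/EI
Tip deflection under a unit load at B: L³/(3EI) = 91.54/EI.
With EI = 70000 kN·m²: δ_0 = 0.075788 m and δ_{BB} = 0.001308 m/kN.
Compatibility — the beam at B must follow the support down by 0.003 m: δ_0 − R_B·δ_{BB} = 0.003, so R_B = (0.075788 − 0.003)/0.001308 = 55.66 kN.

R_B = 55.66 kN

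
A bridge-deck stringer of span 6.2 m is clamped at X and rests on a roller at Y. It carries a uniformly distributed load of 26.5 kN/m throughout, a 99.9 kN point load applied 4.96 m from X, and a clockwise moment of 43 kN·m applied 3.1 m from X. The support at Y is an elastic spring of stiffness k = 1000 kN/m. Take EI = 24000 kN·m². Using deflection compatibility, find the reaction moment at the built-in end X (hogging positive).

Choose R_Y as the redundant. The primary structure is the cantilever fixed at X.
Free-end deflection of the primary structure under the applied loading (downward +):
  UDL 26.5: wL⁴/(8EI) = 4895/EI
  point load 99.9 at a = 4.96: Pa²(3L − a)/(6EI) = 5587/EI
  clockwise couple 43 at a = 3.1: M₀a(2L − a)/(2EI) = 619.8/EI
  δ_0 = 11102/EI
Tip deflection under a unit load at Y: L³/(3EI) = 79.44/EI.
With EI = 24000 kN·m²: δ_0 = 0.46257 m and δ_{YY} = 0.00331 m/kN.
Compatibility — the spring shortens by R_Y/k under the reaction it provides: δ_0 − R_Y·δ_{YY} = R_Y/k. With 1/k = 0.001 m/kN, R_Y = δ_0 / (δ_{YY} + 1/k) = 0.46257 / (0.00331 + 0.001) = 107.3 kN.
Moment equilibrium about X: M_X = Σ(load moments about X) − R_Y·L = 1048 − 107.3×6.2 = 382.4 kN·m.

M_X = 382.4 kN·m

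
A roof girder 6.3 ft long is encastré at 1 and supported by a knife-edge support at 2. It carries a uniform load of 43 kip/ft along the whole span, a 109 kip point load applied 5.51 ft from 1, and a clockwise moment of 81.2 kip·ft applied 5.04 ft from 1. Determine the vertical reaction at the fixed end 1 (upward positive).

R_1 = 171.1 kip

Choose R_2 as the redundant. The primary structure is the cantilever fixed at 1.
Downward deflection at the released point 2 due to the loads:
  UDL 43: wL⁴/(8EI) = 8467/EI
  point load 109 at a = 5.51: Pa²(3L − a)/(6EI) = 7385/EI
  clockwise couple 81.2 at a = 5.04: M₀a(2L − a)/(2EI) = 1547/EI
  δ_0 = 17399/EI
Tip deflection under a unit load at 2: L³/(3EI) = 83.35/EI.
Compatibility at 2: δ_0 − R_2·δ_{22} = 0, so R_2 = 17399/83.35 = 208.8 kip.
Vertical equilibrium: R_1 = ΣP − R_2 = 379.9 − 208.8 = 171.1 kip.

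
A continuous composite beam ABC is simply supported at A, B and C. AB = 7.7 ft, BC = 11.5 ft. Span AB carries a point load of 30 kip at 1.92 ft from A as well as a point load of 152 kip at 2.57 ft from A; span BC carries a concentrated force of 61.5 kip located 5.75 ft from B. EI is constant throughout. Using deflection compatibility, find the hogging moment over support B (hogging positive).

Insert a hinge at B; M_B is the redundant, and each span becomes simply supported.
End slopes at the hinge B, treating each span as simply supported:
  span AB: point load 30 at a = 1.92: Pab(L + a)/(6LEI) = 69.32/EI
  span AB: point load 152 at a = 2.57: Pab(L + a)/(6LEI) = 445.5/EI
  span BC: point load 61.5 at a = 5.75: Pab(L + b)/(6LEI) = 508.3/EI
  relative rotation θ_0 = (514.8 + 508.3)/EI = 1023/EI
A unit hogging moment at B produces rotation L₁/(3EI) + L₂/(3EI) = 6.4/EI.
Slope continuity at B: θ_0 = M_B·6.4/EI, so M_B = 1023/6.4 = 159.9 kip·ft (hogging).

M_B = 159.9 kip·ft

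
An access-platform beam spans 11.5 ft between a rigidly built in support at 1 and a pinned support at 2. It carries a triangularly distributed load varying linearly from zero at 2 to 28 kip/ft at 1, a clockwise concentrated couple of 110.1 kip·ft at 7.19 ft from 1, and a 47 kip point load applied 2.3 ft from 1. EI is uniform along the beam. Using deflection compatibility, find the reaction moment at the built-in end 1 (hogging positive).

Choose R_2 as the redundant. The primary structure is the cantilever fixed at 1.
Downward deflection at the released point 2 due to the loads:
  triangular load, peak 28 at the fixed end: w₀L⁴/(30EI) = 16324/EI
  clockwise couple 110.1 at a = 7.19: M₀a(2L − a)/(2EI) = 6258/EI
  point load 47 at a = 2.3: Pa²(3L − a)/(6EI) = 1334/EI
  δ_0 = 23916/EI
Flexibility coefficient — unit upward force at 2: δ_{22} = L³/(3EI) = 507/EI.
Compatibility at 2: δ_0 − R_2·δ_{22} = 0, so R_2 = 23916/507 = 47.18 kip.
Moment equilibrium about 1: M_1 = Σ(load moments about 1) − R_2·L = 835.4 − 47.18×11.5 = 292.8 kip·ft.

M_1 = 292.8 kip·ft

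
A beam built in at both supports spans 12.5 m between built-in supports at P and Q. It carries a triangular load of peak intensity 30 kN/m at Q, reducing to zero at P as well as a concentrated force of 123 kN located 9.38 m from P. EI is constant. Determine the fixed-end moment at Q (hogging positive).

M_Q = 450.5 kN·m

Take the two fixed-end moments M_P, M_Q as redundants; the released structure is the simple span PQ.
End rotations of the released simple span under the applied load (×1/EI):
  at P: triangular load, peak 30: 7w₀L³/(360EI) = 1139/EI
  at Q: triangular load, peak 30: w₀L³/(45EI) = 1302/EI
  at P: point load 123 at a = 9.38: Pab(L + b)/(6LEI) = 749.7/EI
  at Q: point load 123 at a = 9.38: Pab(L + a)/(6LEI) = 1050/EI
  θ_P0 = 1889/EI,  θ_Q0 = 2352/EI
Flexibility coefficients: a unit moment at one end gives L/(3EI) there and L/(6EI) at the far end, so f₁₁ = f₂₂ = 4.167/EI and f₁₂ = f₂₁ = 2.083/EI.
Compatibility — zero rotation at each built-in end:
  4.167 M_P + 2.083 M_Q = 1889
  2.083 M_P + 4.167 M_Q = 2352
Solving the pair gives M_P = 228.1 kN·m and M_Q = 450.5 kN·m (hogging).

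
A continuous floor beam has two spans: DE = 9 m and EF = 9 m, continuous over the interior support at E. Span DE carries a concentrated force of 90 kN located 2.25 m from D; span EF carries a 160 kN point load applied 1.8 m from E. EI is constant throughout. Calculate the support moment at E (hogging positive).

Take M_E as the redundant. Released structure: two simple spans DE and EF with a hinge at E.
Rotations at E on the released spans (each span's end-slope, ×1/EI):
  span DE: point load 90 at a = 2.25: Pab(L + a)/(6LEI) = 284.8/EI
  span EF: point load 160 at a = 1.8: Pab(L + b)/(6LEI) = 622.1/EI
  relative rotation θ_0 = (284.8 + 622.1)/EI = 906.8/EI
A unit hogging moment at E produces rotation L₁/(3EI) + L₂/(3EI) = 6/EI.
Slope continuity at E: θ_0 = M_E·6/EI, so M_E = 906.8/6 = 151.1 kN·m (hogging).

M_E = 151.1 kN·m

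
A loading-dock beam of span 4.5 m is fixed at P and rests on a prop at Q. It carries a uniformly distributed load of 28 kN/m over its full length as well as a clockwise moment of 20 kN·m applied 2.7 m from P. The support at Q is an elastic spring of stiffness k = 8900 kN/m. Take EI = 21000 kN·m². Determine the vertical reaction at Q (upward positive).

Take the reaction at Q as the redundant and release it; the primary structure is a cantilever fixed at P.
Deflection at Q on the released cantilever, summing each load's contribution:
  UDL 28: wL⁴/(8EI) = 1435/EI
  clockwise couple 20 at a = 2.7: M₀a(2L − a)/(2EI) = 170.1/EI
  δ_0 = 1605/EI
Flexibility coefficient — unit upward force at Q: δ_{QQ} = L³/(3EI) = 30.38/EI.
With EI = 21000 kN·m²: δ_0 = 0.076444 m and δ_{QQ} = 0.001446 m/kN.
Compatibility — the spring shortens by R_Q/k under the reaction it provides: δ_0 − R_Q·δ_{QQ} = R_Q/k. With 1/k = 0.000112 m/kN, R_Q = δ_0 / (δ_{QQ} + 1/k) = 0.076444 / (0.001446 + 0.000112) = 49.04 kN.

R_Q = 49.04 kN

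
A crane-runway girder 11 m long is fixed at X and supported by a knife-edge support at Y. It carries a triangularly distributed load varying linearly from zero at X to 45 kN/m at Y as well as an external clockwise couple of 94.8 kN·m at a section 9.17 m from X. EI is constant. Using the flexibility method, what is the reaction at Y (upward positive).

R_Y = 148.7 kN

Release the roller at Y. Primary structure: cantilever fixed at X.
Deflection at Y on the released cantilever, summing each load's contribution:
  triangular load, peak 45 at the free end: 11w₀L⁴/(120EI) = 60394/EI
  clockwise couple 94.8 at a = 9.17: M₀a(2L − a)/(2EI) = 5577/EI
  δ_0 = 65971/EI
Flexibility coefficient — unit upward force at Y: δ_{YY} = L³/(3EI) = 443.7/EI.
Compatibility at Y: δ_0 − R_Y·δ_{YY} = 0, so R_Y = 65971/443.7 = 148.7 kN.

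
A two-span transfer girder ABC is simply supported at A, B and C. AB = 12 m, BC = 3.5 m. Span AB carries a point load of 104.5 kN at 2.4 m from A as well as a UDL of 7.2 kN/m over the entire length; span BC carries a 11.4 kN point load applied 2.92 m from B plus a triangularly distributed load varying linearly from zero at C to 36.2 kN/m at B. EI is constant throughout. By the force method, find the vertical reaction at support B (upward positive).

Insert a hinge at B; M_B is the redundant, and each span becomes simply supported.
Rotations at B on the released spans (each span's end-slope, ×1/EI):
  span AB: point load 104.5 at a = 2.4: Pab(L + a)/(6LEI) = 481.5/EI
  span AB: UDL 7.2: wL³/(24EI) = 518.4/EI
  span BC: point load 11.4 at a = 2.92: Pab(L + b)/(6LEI) = 3.751/EI
  span BC: triangular load, peak 36.2: w₀L³/(45EI) = 34.49/EI
  relative rotation θ_0 = (999.9 + 38.24)/EI = 1038/EI
A unit hogging moment at B produces rotation L₁/(3EI) + L₂/(3EI) = 5.167/EI.
Slope continuity at B: θ_0 = M_B·5.167/EI, so M_B = 1038/5.167 = 200.9 kN·m (hogging).
Span AB, ΣM about A with M_B applied at B: R_B^{AB}·12 = 769.2 + 200.9, so R_B^{AB} = 80.84 kN and R_A = 190.9 − 80.84 = 110.1 kN.
Span BC, ΣM about C: R_B^{BC}·3.5 = 154.4 + 200.9, so R_B^{BC} = 101.5 kN and R_C = 74.75 − 101.5 = -26.78 kN.
R_B = 80.84 + 101.5 = 182.4 kN.

R_B = 182.4 kN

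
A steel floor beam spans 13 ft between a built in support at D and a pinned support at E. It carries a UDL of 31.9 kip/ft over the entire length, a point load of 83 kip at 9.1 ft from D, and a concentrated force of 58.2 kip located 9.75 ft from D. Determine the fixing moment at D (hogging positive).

Choose R_E as the redundant. The primary structure is the cantilever fixed at D.
Deflection at E on the released cantilever, summing each load's contribution:
  UDL 31.9: wL⁴/(8EI) = 113887/EI
  point load 83 at a = 9.1: Pa²(3L − a)/(6EI) = 34252/EI
  point load 58.2 at a = 9.75: Pa²(3L − a)/(6EI) = 26972/EI
  δ_0 = 175110/EI
Tip deflection under a unit load at E: L³/(3EI) = 732.3/EI.
The prop prevents deflection at E: R_E = δ_0/δ_{EE} = 175110/732.3 = 239.1 kip.
Moment equilibrium about D: M_D = Σ(load moments about D) − R_E·L = 4018 − 239.1×13 = 909.8 kip·ft.

M_D = 909.8 kip·ft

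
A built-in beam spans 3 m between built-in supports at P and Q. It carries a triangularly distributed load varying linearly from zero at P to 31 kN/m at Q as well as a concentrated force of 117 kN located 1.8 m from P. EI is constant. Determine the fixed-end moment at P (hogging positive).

Release both end moments; the primary structure is a simply-supported span PQ with redundants M_P and M_Q.
Simple-span end rotations at P and Q under the given loads:
  at P: triangular load, peak 31: 7w₀L³/(360EI) = 16.27/EI
  at Q: triangular load, peak 31: w₀L³/(45EI) = 18.6/EI
  at P: point load 117 at a = 1.8: Pab(L + b)/(6LEI) = 58.97/EI
  at Q: point load 117 at a = 1.8: Pab(L + a)/(6LEI) = 67.39/EI
  θ_P0 = 75.24/EI,  θ_Q0 = 85.99/EI
Flexibility coefficients: a unit moment at one end gives L/(3EI) there and L/(6EI) at the far end, so f₁₁ = f₂₂ = 1/EI and f₁₂ = f₂₁ = 0.5/EI.
Compatibility — zero rotation at each built-in end:
  1 M_P + 0.5 M_Q = 75.24
  0.5 M_P + 1 M_Q = 85.99
Solving the pair gives M_P = 43 kN·m and M_Q = 64.49 kN·m (hogging).

M_P = 43 kN·m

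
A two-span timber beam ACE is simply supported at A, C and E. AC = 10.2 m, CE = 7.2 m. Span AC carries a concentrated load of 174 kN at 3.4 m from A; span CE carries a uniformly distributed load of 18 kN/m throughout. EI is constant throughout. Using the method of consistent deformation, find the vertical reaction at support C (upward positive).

R_C = 170.8 kN

Take M_C as the redundant. Released structure: two simple spans AC and CE with a hinge at C.
End slopes at the hinge C, treating each span as simply supported:
  span AC: point load 174 at a = 3.4: Pab(L + a)/(6LEI) = 894/EI
  span CE: UDL 18: wL³/(24EI) = 279.9/EI
  relative rotation θ_0 = (894 + 279.9)/EI = 1174/EI
A unit hogging moment at C produces rotation L₁/(3EI) + L₂/(3EI) = 5.8/EI.
Slope continuity at C: θ_0 = M_C·5.8/EI, so M_C = 1174/5.8 = 202.4 kN·m (hogging).
Span AC, ΣM about A with M_C applied at C: R_C^{AC}·10.2 = 591.6 + 202.4, so R_C^{AC} = 77.84 kN and R_A = 174 − 77.84 = 96.16 kN.
Span CE, ΣM about E: R_C^{CE}·7.2 = 466.6 + 202.4, so R_C^{CE} = 92.91 kN and R_E = 129.6 − 92.91 = 36.69 kN.
R_C = 77.84 + 92.91 = 170.8 kN.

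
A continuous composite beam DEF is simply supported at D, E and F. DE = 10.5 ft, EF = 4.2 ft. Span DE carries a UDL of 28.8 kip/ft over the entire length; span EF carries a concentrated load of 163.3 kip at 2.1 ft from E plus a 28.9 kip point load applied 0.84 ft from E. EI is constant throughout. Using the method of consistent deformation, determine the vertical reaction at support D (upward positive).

R_D = 120.2 kip

Release continuity at E by inserting a hinge; the redundant is the internal moment M_E. The primary structure is two simply-supported spans DE and EF.
Rotations at E on the released spans (each span's end-slope, ×1/EI):
  span DE: UDL 28.8: wL³/(24EI) = 1389/EI
  span EF: point load 163.3 at a = 2.1: Pab(L + b)/(6LEI) = 180/EI
  span EF: point load 28.9 at a = 0.84: Pab(L + b)/(6LEI) = 24.47/EI
  relative rotation θ_0 = (1389 + 204.5)/EI = 1594/EI
A unit hogging moment at E produces rotation L₁/(3EI) + L₂/(3EI) = 4.9/EI.
Slope continuity at E: θ_0 = M_E·4.9/EI, so M_E = 1594/4.9 = 325.2 kip·ft (hogging).
Span DE, ΣM about D with M_E applied at E: R_E^{DE}·10.5 = 1588 + 325.2, so R_E^{DE} = 182.2 kip and R_D = 302.4 − 182.2 = 120.2 kip.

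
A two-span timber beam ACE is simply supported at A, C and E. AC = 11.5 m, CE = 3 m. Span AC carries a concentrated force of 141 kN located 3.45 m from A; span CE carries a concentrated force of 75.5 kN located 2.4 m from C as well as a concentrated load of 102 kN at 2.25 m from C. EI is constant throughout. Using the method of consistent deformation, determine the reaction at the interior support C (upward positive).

R_C = 161.7 kN

Take M_C as the redundant. Released structure: two simple spans AC and CE with a hinge at C.
Rotations at C on the released spans (each span's end-slope, ×1/EI):
  span AC: point load 141 at a = 3.45: Pab(L + a)/(6LEI) = 848.4/EI
  span CE: point load 75.5 at a = 2.4: Pab(L + b)/(6LEI) = 21.74/EI
  span CE: point load 102 at a = 2.25: Pab(L + b)/(6LEI) = 35.86/EI
  relative rotation θ_0 = (848.4 + 57.6)/EI = 906.1/EI
A unit hogging moment at C produces rotation L₁/(3EI) + L₂/(3EI) = 4.833/EI.
Compatibility: M_C·(L₁+L₂)/(3EI) = θ_0, giving M_C = 187.5 kN·m (hogging).
Span AC, ΣM about A with M_C applied at C: R_C^{AC}·11.5 = 486.4 + 187.5, so R_C^{AC} = 58.6 kN and R_A = 141 − 58.6 = 82.4 kN.
Span CE, ΣM about E: R_C^{CE}·3 = 121.8 + 187.5, so R_C^{CE} = 103.1 kN and R_E = 177.5 − 103.1 = 74.41 kN.
R_C = 58.6 + 103.1 = 161.7 kN.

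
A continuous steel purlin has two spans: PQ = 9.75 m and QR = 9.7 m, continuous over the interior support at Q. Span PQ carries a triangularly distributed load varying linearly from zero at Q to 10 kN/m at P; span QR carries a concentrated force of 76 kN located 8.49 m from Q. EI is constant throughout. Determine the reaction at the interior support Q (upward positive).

R_Q = 36.09 kN

Take M_Q as the redundant. Released structure: two simple spans PQ and QR with a hinge at Q.
Rotations at Q on the released spans (each span's end-slope, ×1/EI):
  span PQ: triangular load, peak 10: 7w₀L³/(360EI) = 180.2/EI
  span QR: point load 76 at a = 8.49: Pab(L + b)/(6LEI) = 146.4/EI
  relative rotation θ_0 = (180.2 + 146.4)/EI = 326.6/EI
A unit hogging moment at Q produces rotation L₁/(3EI) + L₂/(3EI) = 6.483/EI.
Compatibility: M_Q·(L₁+L₂)/(3EI) = θ_0, giving M_Q = 50.37 kN·m (hogging).
Span PQ, ΣM about P with M_Q applied at Q: R_Q^{PQ}·9.75 = 158.4 + 50.37, so R_Q^{PQ} = 21.42 kN and R_P = 48.75 − 21.42 = 27.33 kN.
Span QR, ΣM about R: R_Q^{QR}·9.7 = 91.96 + 50.37, so R_Q^{QR} = 14.67 kN and R_R = 76 − 14.67 = 61.33 kN.
R_Q = 21.42 + 14.67 = 36.09 kN.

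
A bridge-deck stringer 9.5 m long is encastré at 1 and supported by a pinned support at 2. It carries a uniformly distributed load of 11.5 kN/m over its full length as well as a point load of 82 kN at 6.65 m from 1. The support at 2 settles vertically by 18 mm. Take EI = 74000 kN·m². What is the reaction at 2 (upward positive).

Remove the prop at 2; the released (primary) structure is a cantilever built in at 1.
Primary-structure tip deflection at 2 by superposition:
  UDL 11.5: wL⁴/(8EI) = 11709/EI
  point load 82 at a = 6.65: Pa²(3L − a)/(6EI) = 13206/EI
  δ_0 = 24914/EI
Flexibility coefficient — unit upward force at 2: δ_{22} = L³/(3EI) = 285.8/EI.
With EI = 74000 kN·m²: δ_0 = 0.33668 m and δ_{22} = 0.003862 m/kN.
Compatibility — the beam at 2 must follow the support down by 0.018 m: δ_0 − R_2·δ_{22} = 0.018, so R_2 = (0.33668 − 0.018)/0.003862 = 82.52 kN.

R_2 = 82.52 kN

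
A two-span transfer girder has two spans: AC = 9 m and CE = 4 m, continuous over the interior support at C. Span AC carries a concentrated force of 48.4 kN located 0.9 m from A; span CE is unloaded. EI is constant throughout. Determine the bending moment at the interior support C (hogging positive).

Release continuity at C by inserting a hinge; the redundant is the internal moment M_C. The primary structure is two simply-supported spans AC and CE.
Rotations at C on the released spans (each span's end-slope, ×1/EI):
  span AC: point load 48.4 at a = 0.9: Pab(L + a)/(6LEI) = 64.69/EI
  relative rotation θ_0 = (64.69 + 0)/EI = 64.69/EI
A unit hogging moment at C produces rotation L₁/(3EI) + L₂/(3EI) = 4.333/EI.
Compatibility: M_C·(L₁+L₂)/(3EI) = θ_0, giving M_C = 14.93 kN·m (hogging).

M_C = 14.93 kN·m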